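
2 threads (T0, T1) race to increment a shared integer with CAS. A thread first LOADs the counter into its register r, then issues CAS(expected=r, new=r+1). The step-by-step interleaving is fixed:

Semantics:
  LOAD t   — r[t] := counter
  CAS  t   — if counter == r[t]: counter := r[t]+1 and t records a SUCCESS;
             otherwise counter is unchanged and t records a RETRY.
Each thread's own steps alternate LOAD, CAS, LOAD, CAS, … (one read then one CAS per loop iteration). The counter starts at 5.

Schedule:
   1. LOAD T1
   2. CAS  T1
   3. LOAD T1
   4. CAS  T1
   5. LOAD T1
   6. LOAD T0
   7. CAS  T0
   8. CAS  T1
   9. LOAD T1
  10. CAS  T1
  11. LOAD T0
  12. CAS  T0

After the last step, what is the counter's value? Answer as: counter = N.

T1 LOAD — after: cnt=5, r=5 — load
T1 CAS — after: cnt=6, r=5 — ok
T1 LOAD — after: cnt=6, r=6 — load
T1 CAS — after: cnt=7, r=6 — ok
T1 LOAD — after: cnt=7, r=7 — load
T0 LOAD — after: cnt=7, r=7 — load
T0 CAS — after: cnt=8, r=7 — ok
T1 CAS — after: cnt=8, r=7 — retry
T1 LOAD — after: cnt=8, r=8 — load
T1 CAS — after: cnt=9, r=8 — ok
T0 LOAD — after: cnt=9, r=9 — load
T0 CAS — after: cnt=10, r=9 — ok

counter = 10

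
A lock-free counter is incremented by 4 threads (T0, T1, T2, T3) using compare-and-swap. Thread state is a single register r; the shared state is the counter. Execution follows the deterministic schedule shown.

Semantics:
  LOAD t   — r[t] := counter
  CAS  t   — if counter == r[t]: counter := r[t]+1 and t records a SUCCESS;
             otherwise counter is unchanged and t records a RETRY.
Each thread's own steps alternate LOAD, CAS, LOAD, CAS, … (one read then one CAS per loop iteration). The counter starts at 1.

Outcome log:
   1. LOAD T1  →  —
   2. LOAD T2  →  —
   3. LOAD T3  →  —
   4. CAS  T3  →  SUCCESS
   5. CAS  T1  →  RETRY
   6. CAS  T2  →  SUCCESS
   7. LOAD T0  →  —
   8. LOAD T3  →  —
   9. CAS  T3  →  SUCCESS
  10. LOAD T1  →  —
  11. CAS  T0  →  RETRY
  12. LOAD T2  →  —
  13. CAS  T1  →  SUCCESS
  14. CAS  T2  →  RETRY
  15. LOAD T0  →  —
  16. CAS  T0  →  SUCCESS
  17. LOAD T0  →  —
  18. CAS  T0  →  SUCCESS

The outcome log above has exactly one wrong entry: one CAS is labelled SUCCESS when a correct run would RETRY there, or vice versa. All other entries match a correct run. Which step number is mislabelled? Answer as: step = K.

Re-executing:
[1] T1.load  rd  (counter 1, T1.r 1)
[2] T2.load  rd  (counter 1, T2.r 1)
[3] T3.load  rd  (counter 1, T3.r 1)
[4] T3.cas  hit  (counter 2, T3.r 1)
[5] T1.cas  miss  (counter 2, T1.r 1)
[6] T2.cas  miss  (counter 2, T2.r 1)
[7] T0.load  rd  (counter 2, T0.r 2)
[8] T3.load  rd  (counter 2, T3.r 2)
[9] T3.cas  hit  (counter 3, T3.r 2)
[10] T1.load  rd  (counter 3, T1.r 3)
[11] T0.cas  miss  (counter 3, T0.r 2)
[12] T2.load  rd  (counter 3, T2.r 3)
[13] T1.cas  hit  (counter 4, T1.r 3)
[14] T2.cas  miss  (counter 4, T2.r 3)
[15] T0.load  rd  (counter 4, T0.r 4)
[16] T0.cas  hit  (counter 5, T0.r 4)
[17] T0.load  rd  (counter 5, T0.r 5)
[18] T0.cas  hit  (counter 6, T0.r 5)
Mismatch at 6.

step = 6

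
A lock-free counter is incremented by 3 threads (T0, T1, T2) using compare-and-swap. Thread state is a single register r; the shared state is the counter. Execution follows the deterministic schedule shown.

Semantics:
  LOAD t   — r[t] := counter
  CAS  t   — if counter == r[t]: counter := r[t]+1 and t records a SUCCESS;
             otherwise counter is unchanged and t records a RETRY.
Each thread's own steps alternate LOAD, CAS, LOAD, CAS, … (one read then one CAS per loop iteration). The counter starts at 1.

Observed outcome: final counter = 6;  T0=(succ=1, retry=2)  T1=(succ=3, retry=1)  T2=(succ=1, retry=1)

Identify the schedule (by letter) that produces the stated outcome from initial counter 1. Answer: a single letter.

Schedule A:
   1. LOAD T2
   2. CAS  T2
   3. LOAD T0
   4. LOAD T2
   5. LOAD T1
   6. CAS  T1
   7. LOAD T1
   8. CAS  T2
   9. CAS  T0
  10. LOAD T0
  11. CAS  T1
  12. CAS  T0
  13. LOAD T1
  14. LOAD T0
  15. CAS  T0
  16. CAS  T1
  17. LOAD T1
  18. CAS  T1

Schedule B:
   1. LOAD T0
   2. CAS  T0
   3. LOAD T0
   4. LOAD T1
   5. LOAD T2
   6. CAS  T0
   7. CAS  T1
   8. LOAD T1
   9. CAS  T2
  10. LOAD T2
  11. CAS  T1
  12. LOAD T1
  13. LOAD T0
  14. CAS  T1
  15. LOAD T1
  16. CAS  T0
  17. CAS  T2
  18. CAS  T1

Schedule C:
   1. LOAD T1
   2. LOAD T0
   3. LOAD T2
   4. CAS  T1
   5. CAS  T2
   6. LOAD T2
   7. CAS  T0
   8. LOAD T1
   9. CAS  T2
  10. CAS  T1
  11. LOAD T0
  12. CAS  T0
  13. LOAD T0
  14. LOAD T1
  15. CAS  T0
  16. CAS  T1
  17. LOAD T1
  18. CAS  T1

Simulating candidate A:
#1 T2 reads 1
#2 T2 CAS(1→2) writes; counter now 2
#3 T0 reads 2
#4 T2 reads 2
#5 T1 reads 2
#6 T1 CAS(2→3) writes; counter now 3
#7 T1 reads 3
#8 T2 CAS(2→3) fails; counter now 3
#9 T0 CAS(2→3) fails; counter now 3
#10 T0 reads 3
#11 T1 CAS(3→4) writes; counter now 4
#12 T0 CAS(3→4) fails; counter now 4
#13 T1 reads 4
#14 T0 reads 4
#15 T0 CAS(4→5) writes; counter now 5
#16 T1 CAS(4→5) fails; counter now 5
#17 T1 reads 5
#18 T1 CAS(5→6) writes; counter now 6

A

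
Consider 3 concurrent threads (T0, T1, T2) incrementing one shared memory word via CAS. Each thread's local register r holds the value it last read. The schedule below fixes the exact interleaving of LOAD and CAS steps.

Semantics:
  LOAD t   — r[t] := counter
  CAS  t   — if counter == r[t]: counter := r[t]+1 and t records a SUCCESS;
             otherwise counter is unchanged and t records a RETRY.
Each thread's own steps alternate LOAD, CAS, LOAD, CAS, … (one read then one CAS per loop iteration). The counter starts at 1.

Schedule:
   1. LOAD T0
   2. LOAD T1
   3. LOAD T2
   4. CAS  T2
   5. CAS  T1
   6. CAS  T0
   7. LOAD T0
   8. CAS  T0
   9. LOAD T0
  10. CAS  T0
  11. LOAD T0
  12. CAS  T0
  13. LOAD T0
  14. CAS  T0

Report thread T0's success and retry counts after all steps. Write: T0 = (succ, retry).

   1) LOAD T0:  M=1  r_T0=1
   2) LOAD T1:  M=1  r_T1=1
   3) LOAD T2:  M=1  r_T2=1
   4) CAS  T2:  M=2  r_T2=1 ✓
   5) CAS  T1:  M=2  r_T1=1 ✗
   6) CAS  T0:  M=2  r_T0=1 ✗
   7) LOAD T0:  M=2  r_T0=2
   8) CAS  T0:  M=3  r_T0=2 ✓
   9) LOAD T0:  M=3  r_T0=3
  10) CAS  T0:  M=4  r_T0=3 ✓
  11) LOAD T0:  M=4  r_T0=4
  12) CAS  T0:  M=5  r_T0=4 ✓
  13) LOAD T0:  M=5  r_T0=5
  14) CAS  T0:  M=6  r_T0=5 ✓

T0 = (4, 1)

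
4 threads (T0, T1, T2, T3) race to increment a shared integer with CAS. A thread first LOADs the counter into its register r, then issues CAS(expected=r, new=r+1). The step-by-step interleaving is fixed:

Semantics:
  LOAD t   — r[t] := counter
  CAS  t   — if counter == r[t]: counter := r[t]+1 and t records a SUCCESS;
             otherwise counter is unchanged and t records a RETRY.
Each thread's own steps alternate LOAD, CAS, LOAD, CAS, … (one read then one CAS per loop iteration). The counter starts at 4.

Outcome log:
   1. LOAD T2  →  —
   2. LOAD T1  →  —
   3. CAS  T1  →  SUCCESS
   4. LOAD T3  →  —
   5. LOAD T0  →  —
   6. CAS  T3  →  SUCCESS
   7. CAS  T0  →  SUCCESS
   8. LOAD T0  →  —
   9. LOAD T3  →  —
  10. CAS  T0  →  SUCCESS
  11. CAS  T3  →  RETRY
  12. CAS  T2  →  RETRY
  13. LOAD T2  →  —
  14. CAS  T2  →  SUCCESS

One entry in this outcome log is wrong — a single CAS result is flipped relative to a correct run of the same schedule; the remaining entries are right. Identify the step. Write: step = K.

step = 7

Correct run:
   1) LOAD T2:  M=4  r_T2=4
   2) LOAD T1:  M=4  r_T1=4
   3) CAS  T1:  M=5  r_T1=4 ✓
   4) LOAD T3:  M=5  r_T3=5
   5) LOAD T0:  M=5  r_T0=5
   6) CAS  T3:  M=6  r_T3=5 ✓
   7) CAS  T0:  M=6  r_T0=5 ✗
   8) LOAD T0:  M=6  r_T0=6
   9) LOAD T3:  M=6  r_T3=6
  10) CAS  T0:  M=7  r_T0=6 ✓
  11) CAS  T3:  M=7  r_T3=6 ✗
  12) CAS  T2:  M=7  r_T2=4 ✗
  13) LOAD T2:  M=7  r_T2=7
  14) CAS  T2:  M=8  r_T2=7 ✓
Flip is step 7.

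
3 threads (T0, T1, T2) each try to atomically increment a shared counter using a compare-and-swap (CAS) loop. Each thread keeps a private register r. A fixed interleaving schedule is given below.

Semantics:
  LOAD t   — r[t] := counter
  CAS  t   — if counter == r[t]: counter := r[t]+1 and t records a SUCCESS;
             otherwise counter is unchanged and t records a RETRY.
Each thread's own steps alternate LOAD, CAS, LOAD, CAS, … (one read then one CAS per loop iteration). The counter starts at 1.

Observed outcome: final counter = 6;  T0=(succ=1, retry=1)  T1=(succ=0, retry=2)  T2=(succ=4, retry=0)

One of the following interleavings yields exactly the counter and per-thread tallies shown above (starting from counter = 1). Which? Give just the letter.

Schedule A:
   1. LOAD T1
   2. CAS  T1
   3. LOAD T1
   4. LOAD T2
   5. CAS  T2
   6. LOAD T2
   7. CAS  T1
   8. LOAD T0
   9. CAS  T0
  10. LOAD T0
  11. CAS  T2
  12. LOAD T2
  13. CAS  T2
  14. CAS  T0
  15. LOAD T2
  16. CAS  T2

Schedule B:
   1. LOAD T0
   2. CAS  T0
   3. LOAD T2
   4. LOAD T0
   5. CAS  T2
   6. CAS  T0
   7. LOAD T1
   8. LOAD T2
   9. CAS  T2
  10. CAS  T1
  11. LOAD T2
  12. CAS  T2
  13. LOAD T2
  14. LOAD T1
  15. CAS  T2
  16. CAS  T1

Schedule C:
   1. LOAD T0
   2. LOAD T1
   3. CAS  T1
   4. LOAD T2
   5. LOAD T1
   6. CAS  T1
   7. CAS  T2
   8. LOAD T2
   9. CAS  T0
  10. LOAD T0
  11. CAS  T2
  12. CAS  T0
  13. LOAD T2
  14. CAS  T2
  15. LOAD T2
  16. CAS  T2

Simulating candidate B:
#1 T0 reads 1
#2 T0 CAS(1→2) writes; counter now 2
#3 T2 reads 2
#4 T0 reads 2
#5 T2 CAS(2→3) writes; counter now 3
#6 T0 CAS(2→3) fails; counter now 3
#7 T1 reads 3
#8 T2 reads 3
#9 T2 CAS(3→4) writes; counter now 4
#10 T1 CAS(3→4) fails; counter now 4
#11 T2 reads 4
#12 T2 CAS(4→5) writes; counter now 5
#13 T2 reads 5
#14 T1 reads 5
#15 T2 CAS(5→6) writes; counter now 6
#16 T1 CAS(5→6) fails; counter now 6

B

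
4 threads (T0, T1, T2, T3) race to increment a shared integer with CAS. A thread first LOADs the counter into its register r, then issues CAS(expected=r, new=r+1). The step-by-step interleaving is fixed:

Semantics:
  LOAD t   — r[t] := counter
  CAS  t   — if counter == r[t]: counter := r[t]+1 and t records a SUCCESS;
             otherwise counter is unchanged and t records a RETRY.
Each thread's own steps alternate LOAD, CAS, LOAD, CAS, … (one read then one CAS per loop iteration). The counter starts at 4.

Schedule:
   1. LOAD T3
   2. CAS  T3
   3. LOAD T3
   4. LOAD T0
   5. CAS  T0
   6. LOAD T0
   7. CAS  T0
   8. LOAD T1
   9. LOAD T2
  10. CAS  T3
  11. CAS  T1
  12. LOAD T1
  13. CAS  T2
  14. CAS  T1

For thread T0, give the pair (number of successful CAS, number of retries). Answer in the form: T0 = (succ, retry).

#1 T3 reads 4
#2 T3 CAS(4→5) writes; counter now 5
#3 T3 reads 5
#4 T0 reads 5
#5 T0 CAS(5→6) writes; counter now 6
#6 T0 reads 6
#7 T0 CAS(6→7) writes; counter now 7
#8 T1 reads 7
#9 T2 reads 7
#10 T3 CAS(5→6) fails; counter now 7
#11 T1 CAS(7→8) writes; counter now 8
#12 T1 reads 8
#13 T2 CAS(7→8) fails; counter now 8
#14 T1 CAS(8→9) writes; counter now 9

T0 = (2, 0)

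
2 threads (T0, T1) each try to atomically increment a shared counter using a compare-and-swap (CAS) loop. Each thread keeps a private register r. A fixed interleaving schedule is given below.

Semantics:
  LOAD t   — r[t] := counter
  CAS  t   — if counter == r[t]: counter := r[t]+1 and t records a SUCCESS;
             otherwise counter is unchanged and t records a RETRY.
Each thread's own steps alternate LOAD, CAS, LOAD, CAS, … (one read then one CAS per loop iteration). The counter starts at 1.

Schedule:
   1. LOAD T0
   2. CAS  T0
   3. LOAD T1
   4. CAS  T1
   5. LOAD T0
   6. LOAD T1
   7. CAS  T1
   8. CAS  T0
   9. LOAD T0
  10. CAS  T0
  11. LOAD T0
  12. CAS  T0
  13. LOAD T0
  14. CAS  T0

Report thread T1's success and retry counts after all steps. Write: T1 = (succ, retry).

T1 = (2, 0)

   1) LOAD T0:  M=1  r_T0=1
   2) CAS  T0:  M=2  r_T0=1 ✓
   3) LOAD T1:  M=2  r_T1=2
   4) CAS  T1:  M=3  r_T1=2 ✓
   5) LOAD T0:  M=3  r_T0=3
   6) LOAD T1:  M=3  r_T1=3
   7) CAS  T1:  M=4  r_T1=3 ✓
   8) CAS  T0:  M=4  r_T0=3 ✗
   9) LOAD T0:  M=4  r_T0=4
  10) CAS  T0:  M=5  r_T0=4 ✓
  11) LOAD T0:  M=5  r_T0=5
  12) CAS  T0:  M=6  r_T0=5 ✓
  13) LOAD T0:  M=6  r_T0=6
  14) CAS  T0:  M=7  r_T0=6 ✓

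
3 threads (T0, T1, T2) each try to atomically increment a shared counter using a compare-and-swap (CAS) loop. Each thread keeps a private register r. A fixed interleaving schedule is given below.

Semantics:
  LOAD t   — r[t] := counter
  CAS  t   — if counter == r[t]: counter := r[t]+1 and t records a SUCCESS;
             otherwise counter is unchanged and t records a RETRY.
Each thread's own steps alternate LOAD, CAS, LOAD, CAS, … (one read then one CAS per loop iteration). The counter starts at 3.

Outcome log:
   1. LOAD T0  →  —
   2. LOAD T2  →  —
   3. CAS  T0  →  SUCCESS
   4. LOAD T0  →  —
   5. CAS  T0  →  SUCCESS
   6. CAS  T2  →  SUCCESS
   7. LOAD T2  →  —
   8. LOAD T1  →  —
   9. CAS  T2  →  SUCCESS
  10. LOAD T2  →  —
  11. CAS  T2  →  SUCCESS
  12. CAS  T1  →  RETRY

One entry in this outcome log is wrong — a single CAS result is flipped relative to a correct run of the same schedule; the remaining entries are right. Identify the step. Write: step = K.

step = 6

Correct run:
   1) LOAD T0:  M=3  r_T0=3
   2) LOAD T2:  M=3  r_T2=3
   3) CAS  T0:  M=4  r_T0=3 ✓
   4) LOAD T0:  M=4  r_T0=4
   5) CAS  T0:  M=5  r_T0=4 ✓
   6) CAS  T2:  M=5  r_T2=3 ✗
   7) LOAD T2:  M=5  r_T2=5
   8) LOAD T1:  M=5  r_T1=5
   9) CAS  T2:  M=6  r_T2=5 ✓
  10) LOAD T2:  M=6  r_T2=6
  11) CAS  T2:  M=7  r_T2=6 ✓
  12) CAS  T1:  M=7  r_T1=5 ✗
Log disagrees first at step 6.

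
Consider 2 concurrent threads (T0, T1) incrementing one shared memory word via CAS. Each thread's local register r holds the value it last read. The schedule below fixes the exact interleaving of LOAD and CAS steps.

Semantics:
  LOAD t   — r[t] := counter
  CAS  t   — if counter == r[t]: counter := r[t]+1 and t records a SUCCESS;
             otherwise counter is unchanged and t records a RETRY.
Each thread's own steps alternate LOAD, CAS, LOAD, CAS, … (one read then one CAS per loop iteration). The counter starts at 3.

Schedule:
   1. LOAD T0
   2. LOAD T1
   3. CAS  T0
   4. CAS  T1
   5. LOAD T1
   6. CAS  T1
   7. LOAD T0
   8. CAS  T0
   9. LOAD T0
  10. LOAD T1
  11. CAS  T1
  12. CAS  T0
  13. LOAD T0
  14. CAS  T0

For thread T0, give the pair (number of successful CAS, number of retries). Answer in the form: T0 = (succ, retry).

[1] T0.load  rd  (counter 3, T0.r 3)
[2] T1.load  rd  (counter 3, T1.r 3)
[3] T0.cas  hit  (counter 4, T0.r 3)
[4] T1.cas  miss  (counter 4, T1.r 3)
[5] T1.load  rd  (counter 4, T1.r 4)
[6] T1.cas  hit  (counter 5, T1.r 4)
[7] T0.load  rd  (counter 5, T0.r 5)
[8] T0.cas  hit  (counter 6, T0.r 5)
[9] T0.load  rd  (counter 6, T0.r 6)
[10] T1.load  rd  (counter 6, T1.r 6)
[11] T1.cas  hit  (counter 7, T1.r 6)
[12] T0.cas  miss  (counter 7, T0.r 6)
[13] T0.load  rd  (counter 7, T0.r 7)
[14] T0.cas  hit  (counter 8, T0.r 7)

T0 = (3, 1)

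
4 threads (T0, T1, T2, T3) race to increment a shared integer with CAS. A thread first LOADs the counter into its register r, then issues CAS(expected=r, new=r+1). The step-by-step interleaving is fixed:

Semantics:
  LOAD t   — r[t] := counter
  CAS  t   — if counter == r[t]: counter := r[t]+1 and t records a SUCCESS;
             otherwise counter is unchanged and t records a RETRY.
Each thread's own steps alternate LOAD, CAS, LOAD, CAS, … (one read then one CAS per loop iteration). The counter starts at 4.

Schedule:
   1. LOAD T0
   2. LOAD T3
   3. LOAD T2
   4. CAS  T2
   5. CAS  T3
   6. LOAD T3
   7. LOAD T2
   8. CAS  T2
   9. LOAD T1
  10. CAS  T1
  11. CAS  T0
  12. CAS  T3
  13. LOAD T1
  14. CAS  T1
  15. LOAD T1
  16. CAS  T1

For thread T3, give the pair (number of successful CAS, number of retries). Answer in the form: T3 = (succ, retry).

T3 = (0, 2)

#1 T0 reads 4
#2 T3 reads 4
#3 T2 reads 4
#4 T2 CAS(4→5) writes; counter now 5
#5 T3 CAS(4→5) fails; counter now 5
#6 T3 reads 5
#7 T2 reads 5
#8 T2 CAS(5→6) writes; counter now 6
#9 T1 reads 6
#10 T1 CAS(6→7) writes; counter now 7
#11 T0 CAS(4→5) fails; counter now 7
#12 T3 CAS(5→6) fails; counter now 7
#13 T1 reads 7
#14 T1 CAS(7→8) writes; counter now 8
#15 T1 reads 8
#16 T1 CAS(8→9) writes; counter now 9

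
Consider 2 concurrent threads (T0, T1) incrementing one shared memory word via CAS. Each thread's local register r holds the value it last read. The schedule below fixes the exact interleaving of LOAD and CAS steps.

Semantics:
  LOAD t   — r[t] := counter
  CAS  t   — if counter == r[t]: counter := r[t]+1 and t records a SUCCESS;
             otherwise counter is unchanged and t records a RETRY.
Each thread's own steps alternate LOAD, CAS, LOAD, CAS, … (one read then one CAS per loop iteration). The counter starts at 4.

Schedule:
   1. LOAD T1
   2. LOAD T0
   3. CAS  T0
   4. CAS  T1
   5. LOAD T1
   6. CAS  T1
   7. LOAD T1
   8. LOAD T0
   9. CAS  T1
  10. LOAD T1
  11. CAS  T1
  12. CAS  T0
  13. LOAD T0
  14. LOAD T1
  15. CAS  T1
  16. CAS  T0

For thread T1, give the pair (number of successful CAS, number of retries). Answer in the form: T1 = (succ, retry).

T1 = (4, 1)

1. LOAD T1 → mem=4 r[T1]=4 [LOAD]
2. LOAD T0 → mem=4 r[T0]=4 [LOAD]
3. CAS T0 → mem=5 r[T0]=4 [OK]
4. CAS T1 → mem=5 r[T1]=4 [RETRY]
5. LOAD T1 → mem=5 r[T1]=5 [LOAD]
6. CAS T1 → mem=6 r[T1]=5 [OK]
7. LOAD T1 → mem=6 r[T1]=6 [LOAD]
8. LOAD T0 → mem=6 r[T0]=6 [LOAD]
9. CAS T1 → mem=7 r[T1]=6 [OK]
10. LOAD T1 → mem=7 r[T1]=7 [LOAD]
11. CAS T1 → mem=8 r[T1]=7 [OK]
12. CAS T0 → mem=8 r[T0]=6 [RETRY]
13. LOAD T0 → mem=8 r[T0]=8 [LOAD]
14. LOAD T1 → mem=8 r[T1]=8 [LOAD]
15. CAS T1 → mem=9 r[T1]=8 [OK]
16. CAS T0 → mem=9 r[T0]=8 [RETRY]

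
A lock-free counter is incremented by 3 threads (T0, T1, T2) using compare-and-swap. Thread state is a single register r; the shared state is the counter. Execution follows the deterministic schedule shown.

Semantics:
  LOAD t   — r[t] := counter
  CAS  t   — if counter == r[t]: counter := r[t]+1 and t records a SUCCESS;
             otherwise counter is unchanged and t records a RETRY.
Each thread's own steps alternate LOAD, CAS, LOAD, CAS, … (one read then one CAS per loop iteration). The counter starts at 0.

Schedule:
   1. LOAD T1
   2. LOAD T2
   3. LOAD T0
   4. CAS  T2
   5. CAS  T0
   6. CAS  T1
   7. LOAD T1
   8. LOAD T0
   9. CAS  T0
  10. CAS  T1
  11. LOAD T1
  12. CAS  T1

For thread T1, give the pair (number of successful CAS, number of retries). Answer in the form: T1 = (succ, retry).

step 1: T1 LOAD ⇒ load; ctr=0 reg=0
step 2: T2 LOAD ⇒ load; ctr=0 reg=0
step 3: T0 LOAD ⇒ load; ctr=0 reg=0
step 4: T2 CAS ⇒ ok; ctr=1 reg=0
step 5: T0 CAS ⇒ retry; ctr=1 reg=0
step 6: T1 CAS ⇒ retry; ctr=1 reg=0
step 7: T1 LOAD ⇒ load; ctr=1 reg=1
step 8: T0 LOAD ⇒ load; ctr=1 reg=1
step 9: T0 CAS ⇒ ok; ctr=2 reg=1
step 10: T1 CAS ⇒ retry; ctr=2 reg=1
step 11: T1 LOAD ⇒ load; ctr=2 reg=2
step 12: T1 CAS ⇒ ok; ctr=3 reg=2

T1 = (1, 2)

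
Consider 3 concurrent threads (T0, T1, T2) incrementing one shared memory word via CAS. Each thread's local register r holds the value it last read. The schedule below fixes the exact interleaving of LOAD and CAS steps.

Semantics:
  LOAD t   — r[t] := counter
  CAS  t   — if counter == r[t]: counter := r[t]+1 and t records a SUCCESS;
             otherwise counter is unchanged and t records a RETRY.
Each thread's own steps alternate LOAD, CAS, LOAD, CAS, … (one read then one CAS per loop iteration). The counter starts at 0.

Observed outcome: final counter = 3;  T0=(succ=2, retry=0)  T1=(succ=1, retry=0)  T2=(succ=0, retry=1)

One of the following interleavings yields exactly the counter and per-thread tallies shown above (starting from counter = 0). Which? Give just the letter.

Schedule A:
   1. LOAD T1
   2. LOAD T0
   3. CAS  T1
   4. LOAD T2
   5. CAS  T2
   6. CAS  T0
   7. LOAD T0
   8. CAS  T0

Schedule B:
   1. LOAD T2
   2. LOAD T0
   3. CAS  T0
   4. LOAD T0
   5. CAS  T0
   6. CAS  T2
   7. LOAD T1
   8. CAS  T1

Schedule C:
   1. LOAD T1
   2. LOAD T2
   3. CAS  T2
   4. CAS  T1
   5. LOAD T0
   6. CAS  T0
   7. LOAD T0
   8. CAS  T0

Simulating candidate B:
   1) LOAD T2:  M=0  r_T2=0
   2) LOAD T0:  M=0  r_T0=0
   3) CAS  T0:  M=1  r_T0=0 ✓
   4) LOAD T0:  M=1  r_T0=1
   5) CAS  T0:  M=2  r_T0=1 ✓
   6) CAS  T2:  M=2  r_T2=0 ✗
   7) LOAD T1:  M=2  r_T1=2
   8) CAS  T1:  M=3  r_T1=2 ✓

B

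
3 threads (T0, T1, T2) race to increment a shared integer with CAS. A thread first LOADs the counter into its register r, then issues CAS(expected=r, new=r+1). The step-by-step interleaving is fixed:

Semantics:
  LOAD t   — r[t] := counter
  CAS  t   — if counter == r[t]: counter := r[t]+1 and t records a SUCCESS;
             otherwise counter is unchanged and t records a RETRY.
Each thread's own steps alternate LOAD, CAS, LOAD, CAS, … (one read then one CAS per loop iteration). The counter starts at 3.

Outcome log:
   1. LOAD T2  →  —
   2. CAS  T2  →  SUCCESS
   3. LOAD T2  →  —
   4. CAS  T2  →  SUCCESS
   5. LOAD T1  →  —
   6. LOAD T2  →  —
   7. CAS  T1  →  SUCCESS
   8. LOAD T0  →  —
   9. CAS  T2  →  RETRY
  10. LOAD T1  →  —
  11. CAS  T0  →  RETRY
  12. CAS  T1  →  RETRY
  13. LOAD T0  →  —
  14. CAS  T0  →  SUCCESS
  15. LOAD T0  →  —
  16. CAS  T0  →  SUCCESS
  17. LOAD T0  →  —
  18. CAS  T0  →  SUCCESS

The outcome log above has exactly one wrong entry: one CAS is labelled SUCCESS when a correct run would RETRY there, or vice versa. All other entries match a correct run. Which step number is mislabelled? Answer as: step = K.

step = 11

Reference trace:
   1) LOAD T2:  M=3  r_T2=3
   2) CAS  T2:  M=4  r_T2=3 ✓
   3) LOAD T2:  M=4  r_T2=4
   4) CAS  T2:  M=5  r_T2=4 ✓
   5) LOAD T1:  M=5  r_T1=5
   6) LOAD T2:  M=5  r_T2=5
   7) CAS  T1:  M=6  r_T1=5 ✓
   8) LOAD T0:  M=6  r_T0=6
   9) CAS  T2:  M=6  r_T2=5 ✗
  10) LOAD T1:  M=6  r_T1=6
  11) CAS  T0:  M=7  r_T0=6 ✓
  12) CAS  T1:  M=7  r_T1=6 ✗
  13) LOAD T0:  M=7  r_T0=7
  14) CAS  T0:  M=8  r_T0=7 ✓
  15) LOAD T0:  M=8  r_T0=8
  16) CAS  T0:  M=9  r_T0=8 ✓
  17) LOAD T0:  M=9  r_T0=9
  18) CAS  T0:  M=10  r_T0=9 ✓
Flip is step 11.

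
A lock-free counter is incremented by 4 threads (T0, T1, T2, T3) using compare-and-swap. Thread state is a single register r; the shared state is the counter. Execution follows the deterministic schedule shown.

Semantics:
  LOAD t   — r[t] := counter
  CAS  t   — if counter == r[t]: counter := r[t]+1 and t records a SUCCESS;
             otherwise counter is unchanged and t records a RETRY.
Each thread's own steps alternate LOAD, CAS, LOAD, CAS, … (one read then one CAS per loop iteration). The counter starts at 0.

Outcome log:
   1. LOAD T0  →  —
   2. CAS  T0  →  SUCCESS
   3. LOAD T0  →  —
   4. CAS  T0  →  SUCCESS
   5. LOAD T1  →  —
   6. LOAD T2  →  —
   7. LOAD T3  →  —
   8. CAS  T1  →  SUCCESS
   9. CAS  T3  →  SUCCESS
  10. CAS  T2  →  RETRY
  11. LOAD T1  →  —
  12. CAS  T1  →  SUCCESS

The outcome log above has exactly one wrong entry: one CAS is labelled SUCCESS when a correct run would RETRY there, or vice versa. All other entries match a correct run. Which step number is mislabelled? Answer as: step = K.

step = 9

Correct run:
1. LOAD T0 → mem=0 r[T0]=0 [LOAD]
2. CAS T0 → mem=1 r[T0]=0 [OK]
3. LOAD T0 → mem=1 r[T0]=1 [LOAD]
4. CAS T0 → mem=2 r[T0]=1 [OK]
5. LOAD T1 → mem=2 r[T1]=2 [LOAD]
6. LOAD T2 → mem=2 r[T2]=2 [LOAD]
7. LOAD T3 → mem=2 r[T3]=2 [LOAD]
8. CAS T1 → mem=3 r[T1]=2 [OK]
9. CAS T3 → mem=3 r[T3]=2 [RETRY]
10. CAS T2 → mem=3 r[T2]=2 [RETRY]
11. LOAD T1 → mem=3 r[T1]=3 [LOAD]
12. CAS T1 → mem=4 r[T1]=3 [OK]
Log disagrees first at step 9.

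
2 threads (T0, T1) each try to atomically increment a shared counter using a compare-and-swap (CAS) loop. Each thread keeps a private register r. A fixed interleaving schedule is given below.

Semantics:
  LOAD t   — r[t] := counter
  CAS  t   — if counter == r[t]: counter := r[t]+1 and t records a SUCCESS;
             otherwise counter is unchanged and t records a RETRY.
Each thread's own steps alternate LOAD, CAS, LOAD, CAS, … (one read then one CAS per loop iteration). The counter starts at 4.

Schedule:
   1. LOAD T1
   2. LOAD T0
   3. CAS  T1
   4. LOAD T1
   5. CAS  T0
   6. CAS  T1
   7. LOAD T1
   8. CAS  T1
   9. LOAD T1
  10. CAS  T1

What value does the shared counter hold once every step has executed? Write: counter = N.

counter = 8

T1 LOAD — after: cnt=4, r=4 — load
T0 LOAD — after: cnt=4, r=4 — load
T1 CAS — after: cnt=5, r=4 — ok
T1 LOAD — after: cnt=5, r=5 — load
T0 CAS — after: cnt=5, r=4 — retry
T1 CAS — after: cnt=6, r=5 — ok
T1 LOAD — after: cnt=6, r=6 — load
T1 CAS — after: cnt=7, r=6 — ok
T1 LOAD — after: cnt=7, r=7 — load
T1 CAS — after: cnt=8, r=7 — ok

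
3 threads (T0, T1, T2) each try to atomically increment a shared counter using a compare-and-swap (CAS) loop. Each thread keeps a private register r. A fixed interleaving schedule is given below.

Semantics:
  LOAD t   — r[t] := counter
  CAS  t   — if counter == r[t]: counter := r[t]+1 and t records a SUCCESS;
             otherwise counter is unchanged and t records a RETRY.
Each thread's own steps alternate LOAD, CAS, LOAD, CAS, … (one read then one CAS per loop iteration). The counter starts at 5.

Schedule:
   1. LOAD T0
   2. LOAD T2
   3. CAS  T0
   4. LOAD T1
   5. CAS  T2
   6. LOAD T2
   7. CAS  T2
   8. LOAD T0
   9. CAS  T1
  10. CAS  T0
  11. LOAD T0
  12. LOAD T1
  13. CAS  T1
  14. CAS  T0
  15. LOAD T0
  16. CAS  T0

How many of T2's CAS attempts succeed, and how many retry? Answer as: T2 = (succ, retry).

[1] T0.load  rd  (counter 5, T0.r 5)
[2] T2.load  rd  (counter 5, T2.r 5)
[3] T0.cas  hit  (counter 6, T0.r 5)
[4] T1.load  rd  (counter 6, T1.r 6)
[5] T2.cas  miss  (counter 6, T2.r 5)
[6] T2.load  rd  (counter 6, T2.r 6)
[7] T2.cas  hit  (counter 7, T2.r 6)
[8] T0.load  rd  (counter 7, T0.r 7)
[9] T1.cas  miss  (counter 7, T1.r 6)
[10] T0.cas  hit  (counter 8, T0.r 7)
[11] T0.load  rd  (counter 8, T0.r 8)
[12] T1.load  rd  (counter 8, T1.r 8)
[13] T1.cas  hit  (counter 9, T1.r 8)
[14] T0.cas  miss  (counter 9, T0.r 8)
[15] T0.load  rd  (counter 9, T0.r 9)
[16] T0.cas  hit  (counter 10, T0.r 9)

T2 = (1, 1)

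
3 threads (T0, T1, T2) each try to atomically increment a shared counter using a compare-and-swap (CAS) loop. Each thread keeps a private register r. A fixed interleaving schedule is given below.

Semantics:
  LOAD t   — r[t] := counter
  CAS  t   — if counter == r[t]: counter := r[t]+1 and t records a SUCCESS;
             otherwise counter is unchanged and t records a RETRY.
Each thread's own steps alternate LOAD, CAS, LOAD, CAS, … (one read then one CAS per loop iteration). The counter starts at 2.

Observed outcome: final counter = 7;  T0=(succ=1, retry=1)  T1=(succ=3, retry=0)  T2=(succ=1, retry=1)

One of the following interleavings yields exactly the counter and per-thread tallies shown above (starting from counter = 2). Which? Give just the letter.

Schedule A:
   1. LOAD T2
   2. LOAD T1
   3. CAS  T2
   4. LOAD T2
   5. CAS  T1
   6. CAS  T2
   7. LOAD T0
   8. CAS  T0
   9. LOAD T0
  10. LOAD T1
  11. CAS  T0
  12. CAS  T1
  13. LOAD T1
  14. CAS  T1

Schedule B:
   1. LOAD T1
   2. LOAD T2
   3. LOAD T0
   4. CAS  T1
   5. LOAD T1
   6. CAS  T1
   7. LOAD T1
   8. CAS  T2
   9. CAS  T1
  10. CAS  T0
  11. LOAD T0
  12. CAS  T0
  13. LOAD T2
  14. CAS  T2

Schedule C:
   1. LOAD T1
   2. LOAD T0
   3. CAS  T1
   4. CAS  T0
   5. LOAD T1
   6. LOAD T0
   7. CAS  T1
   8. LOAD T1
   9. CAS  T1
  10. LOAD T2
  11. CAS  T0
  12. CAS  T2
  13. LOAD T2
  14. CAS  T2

Tracing schedule B:
[1] T1.load  rd  (counter 2, T1.r 2)
[2] T2.load  rd  (counter 2, T2.r 2)
[3] T0.load  rd  (counter 2, T0.r 2)
[4] T1.cas  hit  (counter 3, T1.r 2)
[5] T1.load  rd  (counter 3, T1.r 3)
[6] T1.cas  hit  (counter 4, T1.r 3)
[7] T1.load  rd  (counter 4, T1.r 4)
[8] T2.cas  miss  (counter 4, T2.r 2)
[9] T1.cas  hit  (counter 5, T1.r 4)
[10] T0.cas  miss  (counter 5, T0.r 2)
[11] T0.load  rd  (counter 5, T0.r 5)
[12] T0.cas  hit  (counter 6, T0.r 5)
[13] T2.load  rd  (counter 6, T2.r 6)
[14] T2.cas  hit  (counter 7, T2.r 6)

B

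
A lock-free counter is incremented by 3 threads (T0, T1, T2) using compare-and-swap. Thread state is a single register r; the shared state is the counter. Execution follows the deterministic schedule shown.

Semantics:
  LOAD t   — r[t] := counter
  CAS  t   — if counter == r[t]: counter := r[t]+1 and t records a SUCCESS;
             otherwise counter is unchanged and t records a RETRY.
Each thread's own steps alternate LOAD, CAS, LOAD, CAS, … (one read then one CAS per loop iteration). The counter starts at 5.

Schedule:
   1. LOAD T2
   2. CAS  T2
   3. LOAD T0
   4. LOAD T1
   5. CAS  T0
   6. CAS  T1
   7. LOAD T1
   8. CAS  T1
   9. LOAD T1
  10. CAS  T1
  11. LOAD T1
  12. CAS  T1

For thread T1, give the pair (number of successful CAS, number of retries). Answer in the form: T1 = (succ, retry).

#1 T2 reads 5
#2 T2 CAS(5→6) writes; counter now 6
#3 T0 reads 6
#4 T1 reads 6
#5 T0 CAS(6→7) writes; counter now 7
#6 T1 CAS(6→7) fails; counter now 7
#7 T1 reads 7
#8 T1 CAS(7→8) writes; counter now 8
#9 T1 reads 8
#10 T1 CAS(8→9) writes; counter now 9
#11 T1 reads 9
#12 T1 CAS(9→10) writes; counter now 10

T1 = (3, 1)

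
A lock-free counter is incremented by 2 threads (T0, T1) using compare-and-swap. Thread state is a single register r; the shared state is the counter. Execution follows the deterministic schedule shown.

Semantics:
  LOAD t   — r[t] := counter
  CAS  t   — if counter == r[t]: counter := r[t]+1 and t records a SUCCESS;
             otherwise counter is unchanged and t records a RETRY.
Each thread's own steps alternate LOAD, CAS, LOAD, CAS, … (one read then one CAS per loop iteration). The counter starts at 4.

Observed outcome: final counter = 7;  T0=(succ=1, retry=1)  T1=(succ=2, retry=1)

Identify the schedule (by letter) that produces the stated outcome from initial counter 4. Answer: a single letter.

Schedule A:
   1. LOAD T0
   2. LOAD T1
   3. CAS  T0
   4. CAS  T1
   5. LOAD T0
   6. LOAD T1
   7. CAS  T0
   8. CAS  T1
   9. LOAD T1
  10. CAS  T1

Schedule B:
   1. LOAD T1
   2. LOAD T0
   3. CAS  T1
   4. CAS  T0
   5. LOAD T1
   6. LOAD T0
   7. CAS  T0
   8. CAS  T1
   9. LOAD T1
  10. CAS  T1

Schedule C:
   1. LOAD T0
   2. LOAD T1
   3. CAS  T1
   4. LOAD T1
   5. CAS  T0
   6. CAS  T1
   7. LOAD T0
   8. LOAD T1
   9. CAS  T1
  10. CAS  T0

Simulating candidate B:
1. LOAD T1 → mem=4 r[T1]=4 [LOAD]
2. LOAD T0 → mem=4 r[T0]=4 [LOAD]
3. CAS T1 → mem=5 r[T1]=4 [OK]
4. CAS T0 → mem=5 r[T0]=4 [RETRY]
5. LOAD T1 → mem=5 r[T1]=5 [LOAD]
6. LOAD T0 → mem=5 r[T0]=5 [LOAD]
7. CAS T0 → mem=6 r[T0]=5 [OK]
8. CAS T1 → mem=6 r[T1]=5 [RETRY]
9. LOAD T1 → mem=6 r[T1]=6 [LOAD]
10. CAS T1 → mem=7 r[T1]=6 [OK]

B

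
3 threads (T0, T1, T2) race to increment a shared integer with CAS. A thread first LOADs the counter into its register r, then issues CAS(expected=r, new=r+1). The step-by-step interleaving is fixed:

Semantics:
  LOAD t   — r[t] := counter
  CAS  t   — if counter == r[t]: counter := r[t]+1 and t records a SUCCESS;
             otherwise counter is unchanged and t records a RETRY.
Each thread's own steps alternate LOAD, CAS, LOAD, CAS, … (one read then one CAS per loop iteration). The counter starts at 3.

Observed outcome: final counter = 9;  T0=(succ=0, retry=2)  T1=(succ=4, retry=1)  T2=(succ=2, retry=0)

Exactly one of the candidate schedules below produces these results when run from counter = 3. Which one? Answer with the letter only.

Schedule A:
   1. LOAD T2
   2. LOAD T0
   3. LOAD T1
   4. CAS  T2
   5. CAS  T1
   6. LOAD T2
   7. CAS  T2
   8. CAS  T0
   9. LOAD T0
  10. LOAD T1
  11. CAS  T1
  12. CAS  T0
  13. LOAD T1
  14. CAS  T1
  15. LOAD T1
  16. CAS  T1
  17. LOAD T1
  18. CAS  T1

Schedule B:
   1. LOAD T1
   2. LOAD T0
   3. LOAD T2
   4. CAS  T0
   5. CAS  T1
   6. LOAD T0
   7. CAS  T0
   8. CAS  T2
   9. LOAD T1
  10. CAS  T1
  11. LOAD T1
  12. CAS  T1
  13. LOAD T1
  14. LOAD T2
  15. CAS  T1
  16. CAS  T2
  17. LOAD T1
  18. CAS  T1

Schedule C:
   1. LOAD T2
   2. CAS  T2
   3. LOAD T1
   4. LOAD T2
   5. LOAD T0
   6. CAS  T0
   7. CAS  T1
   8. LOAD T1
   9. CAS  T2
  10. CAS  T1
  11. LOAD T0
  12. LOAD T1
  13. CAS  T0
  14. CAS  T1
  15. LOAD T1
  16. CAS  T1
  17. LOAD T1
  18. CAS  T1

A

Simulating candidate A:
step 1: T2 LOAD ⇒ load; ctr=3 reg=3
step 2: T0 LOAD ⇒ load; ctr=3 reg=3
step 3: T1 LOAD ⇒ load; ctr=3 reg=3
step 4: T2 CAS ⇒ ok; ctr=4 reg=3
step 5: T1 CAS ⇒ retry; ctr=4 reg=3
step 6: T2 LOAD ⇒ load; ctr=4 reg=4
step 7: T2 CAS ⇒ ok; ctr=5 reg=4
step 8: T0 CAS ⇒ retry; ctr=5 reg=3
step 9: T0 LOAD ⇒ load; ctr=5 reg=5
step 10: T1 LOAD ⇒ load; ctr=5 reg=5
step 11: T1 CAS ⇒ ok; ctr=6 reg=5
step 12: T0 CAS ⇒ retry; ctr=6 reg=5
step 13: T1 LOAD ⇒ load; ctr=6 reg=6
step 14: T1 CAS ⇒ ok; ctr=7 reg=6
step 15: T1 LOAD ⇒ load; ctr=7 reg=7
step 16: T1 CAS ⇒ ok; ctr=8 reg=7
step 17: T1 LOAD ⇒ load; ctr=8 reg=8
step 18: T1 CAS ⇒ ok; ctr=9 reg=8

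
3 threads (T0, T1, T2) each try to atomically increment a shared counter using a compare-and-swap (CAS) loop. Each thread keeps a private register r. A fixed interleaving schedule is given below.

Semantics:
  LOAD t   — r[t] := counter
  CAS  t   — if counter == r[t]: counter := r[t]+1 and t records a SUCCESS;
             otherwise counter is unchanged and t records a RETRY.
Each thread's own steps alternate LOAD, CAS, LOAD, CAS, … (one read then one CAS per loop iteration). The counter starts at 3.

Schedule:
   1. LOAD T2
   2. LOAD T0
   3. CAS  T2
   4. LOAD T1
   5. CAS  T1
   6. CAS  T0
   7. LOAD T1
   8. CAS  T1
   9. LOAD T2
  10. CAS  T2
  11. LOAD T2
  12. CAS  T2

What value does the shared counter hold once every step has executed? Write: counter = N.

#1 T2 reads 3
#2 T0 reads 3
#3 T2 CAS(3→4) writes; counter now 4
#4 T1 reads 4
#5 T1 CAS(4→5) writes; counter now 5
#6 T0 CAS(3→4) fails; counter now 5
#7 T1 reads 5
#8 T1 CAS(5→6) writes; counter now 6
#9 T2 reads 6
#10 T2 CAS(6→7) writes; counter now 7
#11 T2 reads 7
#12 T2 CAS(7→8) writes; counter now 8

counter = 8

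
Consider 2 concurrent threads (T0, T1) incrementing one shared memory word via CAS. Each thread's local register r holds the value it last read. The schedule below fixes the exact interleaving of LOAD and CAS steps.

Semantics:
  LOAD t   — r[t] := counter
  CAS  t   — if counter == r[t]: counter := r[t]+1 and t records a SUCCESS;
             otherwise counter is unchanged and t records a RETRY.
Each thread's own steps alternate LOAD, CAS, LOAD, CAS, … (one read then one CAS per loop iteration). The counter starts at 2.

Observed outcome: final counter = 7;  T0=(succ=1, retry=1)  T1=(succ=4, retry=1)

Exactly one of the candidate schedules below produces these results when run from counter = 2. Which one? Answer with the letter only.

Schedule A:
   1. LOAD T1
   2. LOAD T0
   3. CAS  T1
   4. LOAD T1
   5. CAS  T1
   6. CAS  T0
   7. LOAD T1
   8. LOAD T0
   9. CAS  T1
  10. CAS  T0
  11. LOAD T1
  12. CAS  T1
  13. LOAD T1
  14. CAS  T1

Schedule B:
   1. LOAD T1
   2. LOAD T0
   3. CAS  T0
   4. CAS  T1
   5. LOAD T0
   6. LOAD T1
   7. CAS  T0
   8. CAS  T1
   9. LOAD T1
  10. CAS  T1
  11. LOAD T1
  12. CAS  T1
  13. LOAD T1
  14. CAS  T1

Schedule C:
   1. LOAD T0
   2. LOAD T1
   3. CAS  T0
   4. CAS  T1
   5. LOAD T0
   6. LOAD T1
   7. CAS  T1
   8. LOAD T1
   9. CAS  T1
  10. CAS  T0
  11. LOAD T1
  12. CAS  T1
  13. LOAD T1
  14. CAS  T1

C

Tracing schedule C:
T0 LOAD — after: cnt=2, r=2 — load
T1 LOAD — after: cnt=2, r=2 — load
T0 CAS — after: cnt=3, r=2 — ok
T1 CAS — after: cnt=3, r=2 — retry
T0 LOAD — after: cnt=3, r=3 — load
T1 LOAD — after: cnt=3, r=3 — load
T1 CAS — after: cnt=4, r=3 — ok
T1 LOAD — after: cnt=4, r=4 — load
T1 CAS — after: cnt=5, r=4 — ok
T0 CAS — after: cnt=5, r=3 — retry
T1 LOAD — after: cnt=5, r=5 — load
T1 CAS — after: cnt=6, r=5 — ok
T1 LOAD — after: cnt=6, r=6 — load
T1 CAS — after: cnt=7, r=6 — ok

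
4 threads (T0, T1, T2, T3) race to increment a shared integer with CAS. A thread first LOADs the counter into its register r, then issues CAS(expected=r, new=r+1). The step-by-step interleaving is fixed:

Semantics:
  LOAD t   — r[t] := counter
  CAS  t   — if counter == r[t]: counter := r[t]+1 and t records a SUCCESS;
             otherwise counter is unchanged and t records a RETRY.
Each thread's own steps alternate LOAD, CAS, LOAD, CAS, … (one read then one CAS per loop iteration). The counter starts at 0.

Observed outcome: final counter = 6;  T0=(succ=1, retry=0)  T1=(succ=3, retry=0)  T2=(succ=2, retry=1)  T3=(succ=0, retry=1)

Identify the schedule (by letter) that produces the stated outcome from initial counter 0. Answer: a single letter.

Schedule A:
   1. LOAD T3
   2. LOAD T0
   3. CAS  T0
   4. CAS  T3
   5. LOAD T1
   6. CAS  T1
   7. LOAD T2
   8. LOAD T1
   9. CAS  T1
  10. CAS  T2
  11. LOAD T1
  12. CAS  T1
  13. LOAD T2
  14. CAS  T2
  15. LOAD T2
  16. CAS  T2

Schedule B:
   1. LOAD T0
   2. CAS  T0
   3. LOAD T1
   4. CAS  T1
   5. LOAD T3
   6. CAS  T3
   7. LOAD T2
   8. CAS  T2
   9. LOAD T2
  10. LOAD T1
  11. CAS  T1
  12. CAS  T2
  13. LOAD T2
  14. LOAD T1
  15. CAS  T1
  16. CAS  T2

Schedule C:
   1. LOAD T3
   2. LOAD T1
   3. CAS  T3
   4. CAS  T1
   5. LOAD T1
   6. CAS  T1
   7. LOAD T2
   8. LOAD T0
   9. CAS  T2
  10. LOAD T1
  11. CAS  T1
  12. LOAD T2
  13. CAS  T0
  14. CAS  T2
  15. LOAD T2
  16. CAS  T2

A

Tracing schedule A:
1. LOAD T3 → mem=0 r[T3]=0 [LOAD]
2. LOAD T0 → mem=0 r[T0]=0 [LOAD]
3. CAS T0 → mem=1 r[T0]=0 [OK]
4. CAS T3 → mem=1 r[T3]=0 [RETRY]
5. LOAD T1 → mem=1 r[T1]=1 [LOAD]
6. CAS T1 → mem=2 r[T1]=1 [OK]
7. LOAD T2 → mem=2 r[T2]=2 [LOAD]
8. LOAD T1 → mem=2 r[T1]=2 [LOAD]
9. CAS T1 → mem=3 r[T1]=2 [OK]
10. CAS T2 → mem=3 r[T2]=2 [RETRY]
11. LOAD T1 → mem=3 r[T1]=3 [LOAD]
12. CAS T1 → mem=4 r[T1]=3 [OK]
13. LOAD T2 → mem=4 r[T2]=4 [LOAD]
14. CAS T2 → mem=5 r[T2]=4 [OK]
15. LOAD T2 → mem=5 r[T2]=5 [LOAD]
16. CAS T2 → mem=6 r[T2]=5 [OK]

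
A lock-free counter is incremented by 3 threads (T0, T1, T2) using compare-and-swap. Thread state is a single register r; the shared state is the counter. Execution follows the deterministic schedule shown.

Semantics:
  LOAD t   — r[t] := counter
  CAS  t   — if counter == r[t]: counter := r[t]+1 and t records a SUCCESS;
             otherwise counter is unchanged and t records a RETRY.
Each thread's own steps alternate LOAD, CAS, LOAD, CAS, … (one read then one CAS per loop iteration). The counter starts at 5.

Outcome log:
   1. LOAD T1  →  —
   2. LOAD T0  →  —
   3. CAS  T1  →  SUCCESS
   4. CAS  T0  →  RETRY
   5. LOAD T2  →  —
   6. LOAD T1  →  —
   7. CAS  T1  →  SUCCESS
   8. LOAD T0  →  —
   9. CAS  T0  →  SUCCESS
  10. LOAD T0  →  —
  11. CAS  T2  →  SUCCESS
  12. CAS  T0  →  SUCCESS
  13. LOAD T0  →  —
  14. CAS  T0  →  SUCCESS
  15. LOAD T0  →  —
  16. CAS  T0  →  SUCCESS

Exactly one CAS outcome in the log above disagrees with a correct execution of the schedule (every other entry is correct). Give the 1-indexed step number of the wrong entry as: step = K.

Correct run:
[1] T1.load  rd  (counter 5, T1.r 5)
[2] T0.load  rd  (counter 5, T0.r 5)
[3] T1.cas  hit  (counter 6, T1.r 5)
[4] T0.cas  miss  (counter 6, T0.r 5)
[5] T2.load  rd  (counter 6, T2.r 6)
[6] T1.load  rd  (counter 6, T1.r 6)
[7] T1.cas  hit  (counter 7, T1.r 6)
[8] T0.load  rd  (counter 7, T0.r 7)
[9] T0.cas  hit  (counter 8, T0.r 7)
[10] T0.load  rd  (counter 8, T0.r 8)
[11] T2.cas  miss  (counter 8, T2.r 6)
[12] T0.cas  hit  (counter 9, T0.r 8)
[13] T0.load  rd  (counter 9, T0.r 9)
[14] T0.cas  hit  (counter 10, T0.r 9)
[15] T0.load  rd  (counter 10, T0.r 10)
[16] T0.cas  hit  (counter 11, T0.r 10)
Log disagrees first at step 11.

step = 11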